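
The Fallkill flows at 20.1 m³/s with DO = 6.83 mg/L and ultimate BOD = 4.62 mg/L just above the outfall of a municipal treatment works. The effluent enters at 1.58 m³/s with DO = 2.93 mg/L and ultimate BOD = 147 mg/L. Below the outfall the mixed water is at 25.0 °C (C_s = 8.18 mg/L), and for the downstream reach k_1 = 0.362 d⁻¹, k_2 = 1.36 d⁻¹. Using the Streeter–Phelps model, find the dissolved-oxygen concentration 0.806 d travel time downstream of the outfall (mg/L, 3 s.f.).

Mixed DO = (20.1×6.83 + 1.58×2.93)/(20.1+1.58) = 141.9/21.68 = 6.546 mg/L.
Mixed L₀ = (20.1×4.62 + 1.58×147)/(21.68) = 325.1/21.68 = 15.00 mg/L.
Initial deficit D₀ = C_s − DO₀ = 8.18 − 6.546 = 1.634 mg/L.
D(0.806) = [0.362×15.00/(1.36−0.362)](e^(−0.362×0.806) − e^(−1.36×0.806)) + 1.634 e^(−1.36×0.806)
= 5.440 × (0.7469 − 0.3342) + 1.634 × 0.3342 = 2.791 mg/L.
DO = 8.18 − 2.791 = 5.389 mg/L.

DO ≈ 5.39 mg/L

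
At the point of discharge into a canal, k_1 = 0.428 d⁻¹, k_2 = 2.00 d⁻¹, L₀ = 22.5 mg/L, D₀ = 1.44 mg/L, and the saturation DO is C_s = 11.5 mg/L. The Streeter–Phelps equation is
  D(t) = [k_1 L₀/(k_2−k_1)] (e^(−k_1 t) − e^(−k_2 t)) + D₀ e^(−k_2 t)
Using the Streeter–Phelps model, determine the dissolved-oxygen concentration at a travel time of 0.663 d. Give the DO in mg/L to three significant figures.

DO ≈ 8.13 mg/L

k_1 L₀/(k_2−k_1) = 0.428×22.5/(2.00−0.428) = 9.630/1.572 = 6.126 mg/L.
e^(−k_1 t) = e^(−0.428×0.6630) = 0.7529; e^(−k_2 t) = e^(−2.00×0.6630) = 0.2655.
D = 6.126 × (0.7529 − 0.2655) + 1.44 × 0.2655 = 2.986 + 0.3824 = 3.368 mg/L.
DO = C_s − D = 11.5 − 3.368 = 8.132 mg/L.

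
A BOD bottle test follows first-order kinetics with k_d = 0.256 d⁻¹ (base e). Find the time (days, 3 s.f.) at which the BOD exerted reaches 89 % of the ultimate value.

y/L₀ = 1 − e^(−k_d t) = 0.89 ⇒ e^(−k_d t) = 0.110
t = −ln(0.110) / 0.256 = 2.207 / 0.256 = 8.622 d.

t ≈ 8.62 d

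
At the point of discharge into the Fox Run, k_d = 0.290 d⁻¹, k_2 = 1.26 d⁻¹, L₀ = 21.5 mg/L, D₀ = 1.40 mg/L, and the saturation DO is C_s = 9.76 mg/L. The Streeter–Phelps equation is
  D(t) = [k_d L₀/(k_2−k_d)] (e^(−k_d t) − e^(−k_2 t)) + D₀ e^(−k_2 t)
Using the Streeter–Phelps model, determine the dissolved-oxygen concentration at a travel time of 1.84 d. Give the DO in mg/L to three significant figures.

DO ≈ 6.49 mg/L

k_d L₀/(k_2−k_d) = 0.290×21.5/(1.26−0.290) = 6.235/0.9700 = 6.428 mg/L.
e^(−k_d t) = e^(−0.290×1.840) = 0.5865; e^(−k_2 t) = e^(−1.26×1.840) = 0.09843.
D = 6.428 × (0.5865 − 0.09843) + 1.40 × 0.09843 = 3.137 + 0.1378 = 3.275 mg/L.
DO = C_s − D = 9.76 − 3.275 = 6.485 mg/L.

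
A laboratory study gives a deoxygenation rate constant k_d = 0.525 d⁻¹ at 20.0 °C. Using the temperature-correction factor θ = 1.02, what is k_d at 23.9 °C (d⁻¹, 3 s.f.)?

k_d(T₂) = k_d(T₁) · θ^(T₂−T₁) = 0.525 × 1.02^(23.9−20.0)
= 0.525 × 1.02^3.90 = 0.525 × 1.080 = 0.5672 d⁻¹.

k_d ≈ 0.567 d⁻¹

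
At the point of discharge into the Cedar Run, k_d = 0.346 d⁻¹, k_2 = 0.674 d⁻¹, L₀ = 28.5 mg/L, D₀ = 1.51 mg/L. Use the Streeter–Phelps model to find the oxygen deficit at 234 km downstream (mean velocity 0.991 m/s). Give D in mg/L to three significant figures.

D ≈ 7.15 mg/L

Travel time t = x/v = 234 km / (0.991 m/s) = 234000 m / 0.991 m/s = 236100 s = 2.733 d.
k_d L₀/(k_2−k_d) = 0.346×28.5/(0.674−0.346) = 9.861/0.3280 = 30.06 mg/L.
e^(−k_d t) = e^(−0.346×2.733) = 0.3884; e^(−k_2 t) = e^(−0.674×2.733) = 0.1585.
D = 30.06 × (0.3884 − 0.1585) + 1.51 × 0.1585 = 6.913 + 0.2393 = 7.152 mg/L.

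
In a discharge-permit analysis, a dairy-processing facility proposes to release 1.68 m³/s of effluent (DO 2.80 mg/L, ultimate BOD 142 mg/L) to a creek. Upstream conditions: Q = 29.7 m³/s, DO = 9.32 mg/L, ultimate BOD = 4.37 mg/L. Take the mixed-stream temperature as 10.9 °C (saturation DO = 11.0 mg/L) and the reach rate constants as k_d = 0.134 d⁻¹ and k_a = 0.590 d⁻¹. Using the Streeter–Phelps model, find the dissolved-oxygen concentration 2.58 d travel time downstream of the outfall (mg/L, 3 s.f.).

DO ≈ 8.87 mg/L

Mixed DO = (29.7×9.32 + 1.68×2.80)/(29.7+1.68) = 281.5/31.38 = 8.971 mg/L.
Mixed L₀ = (29.7×4.37 + 1.68×142)/(31.38) = 368.3/31.38 = 11.74 mg/L.
Initial deficit D₀ = C_s − DO₀ = 11.0 − 8.971 = 2.029 mg/L.
D(2.58) = [0.134×11.74/(0.590−0.134)](e^(−0.134×2.58) − e^(−0.590×2.58)) + 2.029 e^(−0.590×2.58)
= 3.449 × (0.7077 − 0.2182) + 2.029 × 0.2182 = 2.131 mg/L.
DO = 11.0 − 2.131 = 8.869 mg/L.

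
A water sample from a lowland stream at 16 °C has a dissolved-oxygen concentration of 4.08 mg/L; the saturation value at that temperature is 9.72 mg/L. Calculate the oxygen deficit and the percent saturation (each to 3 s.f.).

D = C_s − C = 9.72 − 4.08 = 5.64 mg/L.
% saturation = 4.08/9.72 × 100 = 42.0 %.

D ≈ 5.64 mg/L; 42.0 % saturation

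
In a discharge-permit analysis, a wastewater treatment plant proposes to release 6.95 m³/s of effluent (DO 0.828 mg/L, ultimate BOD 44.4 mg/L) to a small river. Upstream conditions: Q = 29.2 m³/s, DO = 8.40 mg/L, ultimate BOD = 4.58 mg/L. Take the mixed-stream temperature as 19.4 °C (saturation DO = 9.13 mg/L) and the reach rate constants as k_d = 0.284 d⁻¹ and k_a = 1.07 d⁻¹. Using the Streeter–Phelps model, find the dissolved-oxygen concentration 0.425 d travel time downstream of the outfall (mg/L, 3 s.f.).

Mixed DO = (29.2×8.40 + 6.95×0.828)/(29.2+6.95) = 251.0/36.15 = 6.944 mg/L.
Mixed L₀ = (29.2×4.58 + 6.95×44.4)/(36.15) = 442.3/36.15 = 12.24 mg/L.
Initial deficit D₀ = C_s − DO₀ = 9.13 − 6.944 = 2.186 mg/L.
D(0.425) = [0.284×12.24/(1.07−0.284)](e^(−0.284×0.425) − e^(−1.07×0.425)) + 2.186 e^(−1.07×0.425)
= 4.421 × (0.8863 − 0.6346) + 2.186 × 0.6346 = 2.500 mg/L.
DO = 9.13 − 2.500 = 6.630 mg/L.

DO ≈ 6.63 mg/L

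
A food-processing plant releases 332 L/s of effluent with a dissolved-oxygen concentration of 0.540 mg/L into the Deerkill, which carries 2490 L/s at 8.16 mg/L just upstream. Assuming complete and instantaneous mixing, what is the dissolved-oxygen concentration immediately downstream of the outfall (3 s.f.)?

7.26 mg/L

Flow-weighted mixing: C = (Q_r C_r + Q_w C_w)/(Q_r + Q_w)
= (2490×8.16 + 332×0.540)/(2490 + 332) = 20500/2822 = 7.264 mg/L.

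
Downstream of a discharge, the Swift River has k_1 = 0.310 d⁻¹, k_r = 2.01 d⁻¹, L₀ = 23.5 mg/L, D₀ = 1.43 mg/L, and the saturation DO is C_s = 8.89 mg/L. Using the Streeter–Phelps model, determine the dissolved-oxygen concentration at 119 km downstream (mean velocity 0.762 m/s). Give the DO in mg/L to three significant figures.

Travel time t = x/v = 119 km / (0.762 m/s) = 119000 m / 0.762 m/s = 156200 s = 1.807 d.
k_1 L₀/(k_r−k_1) = 0.310×23.5/(2.01−0.310) = 7.285/1.700 = 4.285 mg/L.
e^(−k_1 t) = e^(−0.310×1.807) = 0.5710; e^(−k_r t) = e^(−2.01×1.807) = 0.02643.
D = 4.285 × (0.5710 − 0.02643) + 1.43 × 0.02643 = 2.334 + 0.03780 = 2.372 mg/L.
DO = C_s − D = 8.89 − 2.372 = 6.518 mg/L.

DO ≈ 6.52 mg/L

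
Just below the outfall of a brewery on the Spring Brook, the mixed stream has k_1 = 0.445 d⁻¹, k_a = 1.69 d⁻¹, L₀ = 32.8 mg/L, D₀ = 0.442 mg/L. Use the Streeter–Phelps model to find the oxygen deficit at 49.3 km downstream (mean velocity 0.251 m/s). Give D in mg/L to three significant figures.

Travel time t = x/v = 49.3 km / (0.251 m/s) = 49300 m / 0.251 m/s = 196400 s = 2.273 d.
k_1 L₀/(k_a−k_1) = 0.445×32.8/(1.69−0.445) = 14.60/1.245 = 11.72 mg/L.
e^(−k_1 t) = e^(−0.445×2.273) = 0.3636; e^(−k_a t) = e^(−1.69×2.273) = 0.02145.
D = 11.72 × (0.3636 − 0.02145) + 0.442 × 0.02145 = 4.012 + 0.009482 = 4.021 mg/L.

D ≈ 4.02 mg/L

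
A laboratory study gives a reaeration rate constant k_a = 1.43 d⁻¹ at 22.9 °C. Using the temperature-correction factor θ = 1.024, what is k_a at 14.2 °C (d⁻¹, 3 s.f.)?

k_a(T₂) = k_a(T₁) · θ^(T₂−T₁) = 1.43 × 1.024^(14.2−22.9)
= 1.43 × 1.024^-8.70 = 1.43 × 0.8136 = 1.163 d⁻¹.

k_a ≈ 1.16 d⁻¹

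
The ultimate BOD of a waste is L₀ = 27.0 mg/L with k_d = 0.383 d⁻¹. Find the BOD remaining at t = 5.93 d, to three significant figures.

L_t = L₀ e^(−k_d t) = 27.0 × e^(−0.383×5.93) = 27.0 × 0.1032 = 2.786 mg/L.

L ≈ 2.79 mg/L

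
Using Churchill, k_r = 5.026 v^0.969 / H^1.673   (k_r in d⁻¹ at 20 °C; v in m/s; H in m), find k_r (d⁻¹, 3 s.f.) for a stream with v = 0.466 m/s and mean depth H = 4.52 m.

k_r ≈ 0.192 d⁻¹

k_r = 5.026 × 0.466^0.969 / 4.52^1.673 = 5.026 × 0.4772 / 12.48 = 0.1922 d⁻¹.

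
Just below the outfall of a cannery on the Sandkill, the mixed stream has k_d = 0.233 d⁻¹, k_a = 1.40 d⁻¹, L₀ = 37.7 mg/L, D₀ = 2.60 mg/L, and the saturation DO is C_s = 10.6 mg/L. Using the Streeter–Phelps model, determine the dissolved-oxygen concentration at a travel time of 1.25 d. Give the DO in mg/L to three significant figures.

k_d L₀/(k_a−k_d) = 0.233×37.7/(1.40−0.233) = 8.784/1.167 = 7.527 mg/L.
e^(−k_d t) = e^(−0.233×1.250) = 0.7473; e^(−k_a t) = e^(−1.40×1.250) = 0.1738.
D = 7.527 × (0.7473 − 0.1738) + 2.60 × 0.1738 = 4.317 + 0.4518 = 4.769 mg/L.
DO = C_s − D = 10.6 − 4.769 = 5.831 mg/L.

DO ≈ 5.83 mg/L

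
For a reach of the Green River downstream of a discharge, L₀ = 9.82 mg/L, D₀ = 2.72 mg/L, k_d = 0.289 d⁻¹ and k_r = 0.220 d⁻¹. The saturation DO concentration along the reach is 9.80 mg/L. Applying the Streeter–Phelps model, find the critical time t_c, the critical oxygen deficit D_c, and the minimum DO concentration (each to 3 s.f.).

t_c ≈ 3.03 d; D_c ≈ 5.38 mg/L; min DO ≈ 4.42 mg/L

With k_r/k_d = 0.7612 and 1 − D₀(k_r−k_d)/(k_d L₀) = 1.066,
t_c = ln(0.7612 × 1.066) / (0.220 − 0.289) = ln(0.8116) / -0.06900 = -0.2088/-0.06900 = 3.026 d.
D_c = (k_d/k_r) L₀ e^(−k_d t_c) = (0.289/0.220) × 9.82 × e^(−0.289×3.026) = 1.314 × 9.82 × 0.4171 = 5.381 mg/L.
Minimum DO = C_s − D_c = 9.80 − 5.381 = 4.419 mg/L.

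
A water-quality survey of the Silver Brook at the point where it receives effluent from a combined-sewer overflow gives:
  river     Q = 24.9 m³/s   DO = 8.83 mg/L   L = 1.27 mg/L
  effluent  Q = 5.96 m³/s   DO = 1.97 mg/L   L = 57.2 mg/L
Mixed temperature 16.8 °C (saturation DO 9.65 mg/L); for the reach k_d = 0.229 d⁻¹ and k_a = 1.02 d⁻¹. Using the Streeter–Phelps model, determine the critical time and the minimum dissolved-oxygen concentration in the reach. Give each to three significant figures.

t_c ≈ 0.686 d; minimum DO ≈ 7.33 mg/L

Mixed DO = (24.9×8.83 + 5.96×1.97)/(24.9+5.96) = 231.6/30.86 = 7.505 mg/L.
Mixed L₀ = (24.9×1.27 + 5.96×57.2)/(30.86) = 372.5/30.86 = 12.07 mg/L.
Initial deficit D₀ = C_s − DO₀ = 9.65 − 7.505 = 2.145 mg/L.
t_c = (1/0.7910) ln[(1.02/0.229)(1 − 2.145×0.7910/(0.229×12.07))] = 1.264 × ln(1.721) = 0.6860 d.
D_c = (0.229/1.02) × 12.07 × e^(−0.229×0.6860) = 0.2245 × 12.07 × 0.8546 = 2.316 mg/L.
Minimum DO = 9.65 − 2.316 = 7.334 mg/L.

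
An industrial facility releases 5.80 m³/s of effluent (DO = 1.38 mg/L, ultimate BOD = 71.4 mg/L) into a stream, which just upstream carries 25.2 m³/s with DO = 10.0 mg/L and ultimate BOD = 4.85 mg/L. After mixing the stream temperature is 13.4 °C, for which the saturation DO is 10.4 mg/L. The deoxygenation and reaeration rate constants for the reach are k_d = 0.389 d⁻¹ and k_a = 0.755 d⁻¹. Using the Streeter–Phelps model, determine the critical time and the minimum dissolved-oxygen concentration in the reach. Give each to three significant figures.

Mixed DO = (25.2×10.0 + 5.80×1.38)/(25.2+5.80) = 260.0/31.00 = 8.387 mg/L.
Mixed L₀ = (25.2×4.85 + 5.80×71.4)/(31.00) = 536.3/31.00 = 17.30 mg/L.
Initial deficit D₀ = C_s − DO₀ = 10.4 − 8.387 = 2.013 mg/L.
t_c = (1/0.3660) ln[(0.755/0.389)(1 − 2.013×0.3660/(0.389×17.30))] = 2.732 × ln(1.728) = 1.495 d.
D_c = (0.389/0.755) × 17.30 × e^(−0.389×1.495) = 0.5152 × 17.30 × 0.5590 = 4.983 mg/L.
Minimum DO = 10.4 − 4.983 = 5.417 mg/L.

t_c ≈ 1.50 d; minimum DO ≈ 5.42 mg/L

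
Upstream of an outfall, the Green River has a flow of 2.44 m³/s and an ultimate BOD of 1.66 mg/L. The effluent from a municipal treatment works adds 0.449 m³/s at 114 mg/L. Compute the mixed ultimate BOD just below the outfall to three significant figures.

19.1 mg/L

Flow-weighted mixing: C = (Q_r C_r + Q_w C_w)/(Q_r + Q_w)
= (2.44×1.66 + 0.449×114)/(2.44 + 0.449) = 55.24/2.889 = 19.12 mg/L.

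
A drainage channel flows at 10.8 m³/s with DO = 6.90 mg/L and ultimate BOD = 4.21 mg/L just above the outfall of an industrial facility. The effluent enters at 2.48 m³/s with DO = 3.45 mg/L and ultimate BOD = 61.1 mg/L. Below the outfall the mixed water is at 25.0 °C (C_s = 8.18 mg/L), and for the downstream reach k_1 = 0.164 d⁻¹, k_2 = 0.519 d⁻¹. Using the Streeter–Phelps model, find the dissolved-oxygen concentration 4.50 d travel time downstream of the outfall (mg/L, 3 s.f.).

Mixed DO = (10.8×6.90 + 2.48×3.45)/(10.8+2.48) = 83.08/13.28 = 6.256 mg/L.
Mixed L₀ = (10.8×4.21 + 2.48×61.1)/(13.28) = 197.0/13.28 = 14.83 mg/L.
Initial deficit D₀ = C_s − DO₀ = 8.18 − 6.256 = 1.924 mg/L.
D(4.50) = [0.164×14.83/(0.519−0.164)](e^(−0.164×4.50) − e^(−0.519×4.50)) + 1.924 e^(−0.519×4.50)
= 6.853 × (0.4781 − 0.09676) + 1.924 × 0.09676 = 2.799 mg/L.
DO = 8.18 − 2.799 = 5.381 mg/L.

DO ≈ 5.38 mg/L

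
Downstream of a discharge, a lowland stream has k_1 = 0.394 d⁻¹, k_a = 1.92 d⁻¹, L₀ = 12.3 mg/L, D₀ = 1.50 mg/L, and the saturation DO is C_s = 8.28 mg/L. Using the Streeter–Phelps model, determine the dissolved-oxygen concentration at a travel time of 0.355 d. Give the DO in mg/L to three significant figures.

k_1 L₀/(k_a−k_1) = 0.394×12.3/(1.92−0.394) = 4.846/1.526 = 3.176 mg/L.
e^(−k_1 t) = e^(−0.394×0.3550) = 0.8695; e^(−k_a t) = e^(−1.92×0.3550) = 0.5058.
D = 3.176 × (0.8695 − 0.5058) + 1.50 × 0.5058 = 1.155 + 0.7587 = 1.914 mg/L.
DO = C_s − D = 8.28 − 1.914 = 6.366 mg/L.

DO ≈ 6.37 mg/L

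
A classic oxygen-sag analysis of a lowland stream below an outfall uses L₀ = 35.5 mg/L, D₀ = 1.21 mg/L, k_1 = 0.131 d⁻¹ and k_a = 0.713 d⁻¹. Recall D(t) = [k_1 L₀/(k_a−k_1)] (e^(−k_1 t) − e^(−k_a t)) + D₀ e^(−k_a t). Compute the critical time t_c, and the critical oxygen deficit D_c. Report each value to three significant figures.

t_c ≈ 2.63 d; D_c ≈ 4.62 mg/L

At the critical point dD/dt = 0, so k_1 L₀ e^(−k_1 t) = k_a D. Substituting D(t) from the Streeter–Phelps equation and solving for t gives
t_c = ln[(k_a/k_1)(1 − D₀(k_a−k_1)/(k_1 L₀))] / (k_a−k_1).
Here k_a−k_1 = 0.5820 d⁻¹ and 1 − D₀(k_a−k_1)/(k_1 L₀) = 1 − 1.21×0.5820/(0.131×35.5) = 0.8486, so
t_c = ln(5.443 × 0.8486) / 0.5820 = 1.530 / 0.5820 = 2.629 d.
L(t_c) = L₀ e^(−k_1 t_c) = 35.5 × 0.7086 = 25.16 mg/L, and at the critical point k_a D_c = k_1 L, so D_c = (0.131/0.713) × 25.16 = 4.622 mg/L.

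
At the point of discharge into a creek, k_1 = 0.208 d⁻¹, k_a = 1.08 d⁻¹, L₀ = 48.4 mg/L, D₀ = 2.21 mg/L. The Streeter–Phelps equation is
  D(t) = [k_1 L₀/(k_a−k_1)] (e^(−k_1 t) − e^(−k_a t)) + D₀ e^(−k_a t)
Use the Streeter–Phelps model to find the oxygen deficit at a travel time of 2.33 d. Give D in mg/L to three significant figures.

D ≈ 6.36 mg/L

k_1 L₀/(k_a−k_1) = 0.208×48.4/(1.08−0.208) = 10.07/0.8720 = 11.54 mg/L.
e^(−k_1 t) = e^(−0.208×2.330) = 0.6159; e^(−k_a t) = e^(−1.08×2.330) = 0.08075.
D = 11.54 × (0.6159 − 0.08075) + 2.21 × 0.08075 = 6.179 + 0.1785 = 6.357 mg/L.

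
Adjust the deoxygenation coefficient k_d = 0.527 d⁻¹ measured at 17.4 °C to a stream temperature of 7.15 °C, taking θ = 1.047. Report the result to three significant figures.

k_d(T₂) = k_d(T₁) · θ^(T₂−T₁) = 0.527 × 1.047^(7.15−17.4)
= 0.527 × 1.047^-10.2 = 0.527 × 0.6245 = 0.3291 d⁻¹.

k_d ≈ 0.329 d⁻¹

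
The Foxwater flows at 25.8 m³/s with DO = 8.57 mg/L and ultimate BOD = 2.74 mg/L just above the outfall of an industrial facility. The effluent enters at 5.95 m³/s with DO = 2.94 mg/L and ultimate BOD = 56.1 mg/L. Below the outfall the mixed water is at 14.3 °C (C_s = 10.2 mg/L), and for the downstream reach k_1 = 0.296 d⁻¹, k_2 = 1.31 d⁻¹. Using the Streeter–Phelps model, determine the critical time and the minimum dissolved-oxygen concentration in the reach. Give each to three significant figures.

Mixed DO = (25.8×8.57 + 5.95×2.94)/(25.8+5.95) = 238.6/31.75 = 7.515 mg/L.
Mixed L₀ = (25.8×2.74 + 5.95×56.1)/(31.75) = 404.5/31.75 = 12.74 mg/L.
Initial deficit D₀ = C_s − DO₀ = 10.2 − 7.515 = 2.685 mg/L.
t_c = (1/1.014) ln[(1.31/0.296)(1 − 2.685×1.014/(0.296×12.74))] = 0.9862 × ln(1.230) = 0.2044 d.
D_c = (0.296/1.31) × 12.74 × e^(−0.296×0.2044) = 0.2260 × 12.74 × 0.9413 = 2.710 mg/L.
Minimum DO = 10.2 − 2.710 = 7.490 mg/L.

t_c ≈ 0.204 d; minimum DO ≈ 7.49 mg/L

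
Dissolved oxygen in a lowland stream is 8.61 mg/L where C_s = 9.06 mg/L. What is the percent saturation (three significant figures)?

% saturation = C/C_s × 100 = 8.61/9.06 × 100 = 95.0 %.

95.0 % saturation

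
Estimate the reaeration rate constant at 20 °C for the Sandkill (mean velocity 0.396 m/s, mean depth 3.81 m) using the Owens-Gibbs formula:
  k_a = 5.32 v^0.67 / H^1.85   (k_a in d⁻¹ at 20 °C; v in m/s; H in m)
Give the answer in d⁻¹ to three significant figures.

k_a ≈ 0.241 d⁻¹

k_a = 5.32 × 0.396^0.67 / 3.81^1.85 = 5.32 × 0.5376 / 11.88 = 0.2408 d⁻¹.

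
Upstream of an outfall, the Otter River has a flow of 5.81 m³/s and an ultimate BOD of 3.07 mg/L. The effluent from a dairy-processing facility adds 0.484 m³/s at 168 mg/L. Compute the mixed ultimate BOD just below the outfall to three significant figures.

15.8 mg/L

Flow-weighted mixing: C = (Q_r C_r + Q_w C_w)/(Q_r + Q_w)
= (5.81×3.07 + 0.484×168)/(5.81 + 0.484) = 99.15/6.294 = 15.75 mg/L.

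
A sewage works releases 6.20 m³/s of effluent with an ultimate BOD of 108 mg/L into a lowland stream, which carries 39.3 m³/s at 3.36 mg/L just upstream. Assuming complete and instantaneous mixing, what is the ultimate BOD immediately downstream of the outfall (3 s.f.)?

Flow-weighted mixing: C = (Q_r C_r + Q_w C_w)/(Q_r + Q_w)
= (39.3×3.36 + 6.20×108)/(39.3 + 6.20) = 801.6/45.50 = 17.62 mg/L.

17.6 mg/L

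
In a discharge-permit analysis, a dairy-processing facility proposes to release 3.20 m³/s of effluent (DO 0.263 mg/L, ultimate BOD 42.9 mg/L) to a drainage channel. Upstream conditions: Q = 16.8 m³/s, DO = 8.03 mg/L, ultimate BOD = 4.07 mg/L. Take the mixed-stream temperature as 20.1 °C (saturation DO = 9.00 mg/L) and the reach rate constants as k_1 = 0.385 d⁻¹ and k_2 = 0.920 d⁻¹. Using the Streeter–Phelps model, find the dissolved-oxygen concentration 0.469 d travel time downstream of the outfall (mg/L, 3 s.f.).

Mixed DO = (16.8×8.03 + 3.20×0.263)/(16.8+3.20) = 135.7/20.00 = 6.787 mg/L.
Mixed L₀ = (16.8×4.07 + 3.20×42.9)/(20.00) = 205.7/20.00 = 10.28 mg/L.
Initial deficit D₀ = C_s − DO₀ = 9.00 − 6.787 = 2.213 mg/L.
D(0.469) = [0.385×10.28/(0.920−0.385)](e^(−0.385×0.469) − e^(−0.920×0.469)) + 2.213 e^(−0.920×0.469)
= 7.400 × (0.8348 − 0.6495) + 2.213 × 0.6495 = 2.808 mg/L.
DO = 9.00 − 2.808 = 6.192 mg/L.

DO ≈ 6.19 mg/L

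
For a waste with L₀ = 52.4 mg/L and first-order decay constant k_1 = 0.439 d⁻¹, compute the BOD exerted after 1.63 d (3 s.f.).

y_t = L₀(1 − e^(−k_1 t)) = 52.4 × (1 − e^(−0.439×1.63))
= 52.4 × (1 − 0.4889) = 52.4 × 0.5111 = 26.78 mg/L.

y ≈ 26.8 mg/L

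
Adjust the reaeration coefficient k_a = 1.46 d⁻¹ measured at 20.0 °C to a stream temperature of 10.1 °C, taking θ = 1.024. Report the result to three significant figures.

k_a ≈ 1.15 d⁻¹

k_a(T₂) = k_a(T₁) · θ^(T₂−T₁) = 1.46 × 1.024^(10.1−20.0)
= 1.46 × 1.024^-9.90 = 1.46 × 0.7907 = 1.154 d⁻¹.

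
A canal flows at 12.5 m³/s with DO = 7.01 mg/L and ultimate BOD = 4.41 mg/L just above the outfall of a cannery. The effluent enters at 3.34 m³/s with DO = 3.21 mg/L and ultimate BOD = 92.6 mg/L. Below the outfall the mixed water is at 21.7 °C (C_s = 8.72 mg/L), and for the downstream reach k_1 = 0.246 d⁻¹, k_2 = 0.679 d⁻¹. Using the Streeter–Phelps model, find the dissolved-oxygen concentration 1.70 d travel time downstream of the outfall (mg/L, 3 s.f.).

Mixed DO = (12.5×7.01 + 3.34×3.21)/(12.5+3.34) = 98.35/15.84 = 6.209 mg/L.
Mixed L₀ = (12.5×4.41 + 3.34×92.6)/(15.84) = 364.4/15.84 = 23.01 mg/L.
Initial deficit D₀ = C_s − DO₀ = 8.72 − 6.209 = 2.511 mg/L.
D(1.70) = [0.246×23.01/(0.679−0.246)](e^(−0.246×1.70) − e^(−0.679×1.70)) + 2.511 e^(−0.679×1.70)
= 13.07 × (0.6582 − 0.3153) + 2.511 × 0.3153 = 5.274 mg/L.
DO = 8.72 − 5.274 = 3.446 mg/L.

DO ≈ 3.45 mg/L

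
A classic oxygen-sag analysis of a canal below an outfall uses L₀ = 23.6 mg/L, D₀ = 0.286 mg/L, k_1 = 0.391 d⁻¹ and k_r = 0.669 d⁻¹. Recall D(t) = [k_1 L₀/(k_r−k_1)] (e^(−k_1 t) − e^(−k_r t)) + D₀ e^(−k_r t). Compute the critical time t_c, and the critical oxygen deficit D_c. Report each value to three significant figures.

t_c ≈ 1.90 d; D_c ≈ 6.56 mg/L

At the critical point dD/dt = 0, so k_1 L₀ e^(−k_1 t) = k_r D. Substituting D(t) from the Streeter–Phelps equation and solving for t gives
t_c = ln[(k_r/k_1)(1 − D₀(k_r−k_1)/(k_1 L₀))] / (k_r−k_1).
Here k_r−k_1 = 0.2780 d⁻¹ and 1 − D₀(k_r−k_1)/(k_1 L₀) = 1 − 0.286×0.2780/(0.391×23.6) = 0.9914, so
t_c = ln(1.711 × 0.9914) / 0.2780 = 0.5284 / 0.2780 = 1.901 d.
D_c = (k_1/k_r) L₀ e^(−k_1 t_c) = (0.391/0.669) × 23.6 × e^(−0.391×1.901) = 0.5845 × 23.6 × 0.4756 = 6.560 mg/L.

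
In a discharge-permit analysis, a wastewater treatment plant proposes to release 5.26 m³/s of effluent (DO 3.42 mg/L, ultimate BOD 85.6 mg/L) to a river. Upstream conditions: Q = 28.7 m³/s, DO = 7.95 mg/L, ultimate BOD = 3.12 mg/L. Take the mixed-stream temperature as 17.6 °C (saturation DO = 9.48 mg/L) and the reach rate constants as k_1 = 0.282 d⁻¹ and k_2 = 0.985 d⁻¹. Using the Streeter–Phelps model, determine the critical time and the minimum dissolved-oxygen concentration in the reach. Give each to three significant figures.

t_c ≈ 1.17 d; minimum DO ≈ 6.20 mg/L

Mixed DO = (28.7×7.95 + 5.26×3.42)/(28.7+5.26) = 246.2/33.96 = 7.248 mg/L.
Mixed L₀ = (28.7×3.12 + 5.26×85.6)/(33.96) = 539.8/33.96 = 15.90 mg/L.
Initial deficit D₀ = C_s − DO₀ = 9.48 − 7.248 = 2.232 mg/L.
t_c = (1/0.7030) ln[(0.985/0.282)(1 − 2.232×0.7030/(0.282×15.90))] = 1.422 × ln(2.270) = 1.166 d.
D_c = (0.282/0.985) × 15.90 × e^(−0.282×1.166) = 0.2863 × 15.90 × 0.7197 = 3.275 mg/L.
Minimum DO = 9.48 − 3.275 = 6.205 mg/L.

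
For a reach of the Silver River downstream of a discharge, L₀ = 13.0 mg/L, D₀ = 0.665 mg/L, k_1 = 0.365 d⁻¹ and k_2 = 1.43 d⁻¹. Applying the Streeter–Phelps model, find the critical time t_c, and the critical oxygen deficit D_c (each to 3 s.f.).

At the critical point dD/dt = 0, so k_1 L₀ e^(−k_1 t) = k_2 D. Substituting D(t) from the Streeter–Phelps equation and solving for t gives
t_c = ln[(k_2/k_1)(1 − D₀(k_2−k_1)/(k_1 L₀))] / (k_2−k_1).
Here k_2−k_1 = 1.065 d⁻¹ and 1 − D₀(k_2−k_1)/(k_1 L₀) = 1 − 0.665×1.065/(0.365×13.0) = 0.8507, so
t_c = ln(3.918 × 0.8507) / 1.065 = 1.204 / 1.065 = 1.130 d.
D_c = (k_1/k_2) L₀ e^(−k_1 t_c) = (0.365/1.43) × 13.0 × e^(−0.365×1.130) = 0.2552 × 13.0 × 0.6619 = 2.196 mg/L.

t_c ≈ 1.13 d; D_c ≈ 2.20 mg/L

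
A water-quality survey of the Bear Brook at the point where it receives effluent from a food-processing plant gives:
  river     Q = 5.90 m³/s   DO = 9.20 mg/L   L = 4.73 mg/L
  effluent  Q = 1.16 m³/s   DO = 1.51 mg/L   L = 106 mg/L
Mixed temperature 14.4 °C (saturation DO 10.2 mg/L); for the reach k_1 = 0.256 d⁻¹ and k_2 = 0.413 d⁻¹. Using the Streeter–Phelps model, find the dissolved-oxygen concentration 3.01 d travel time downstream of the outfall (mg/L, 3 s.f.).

Mixed DO = (5.90×9.20 + 1.16×1.51)/(5.90+1.16) = 56.03/7.060 = 7.936 mg/L.
Mixed L₀ = (5.90×4.73 + 1.16×106)/(7.060) = 150.9/7.060 = 21.37 mg/L.
Initial deficit D₀ = C_s − DO₀ = 10.2 − 7.936 = 2.264 mg/L.
D(3.01) = [0.256×21.37/(0.413−0.256)](e^(−0.256×3.01) − e^(−0.413×3.01)) + 2.264 e^(−0.413×3.01)
= 34.84 × (0.4628 − 0.2885) + 2.264 × 0.2885 = 6.725 mg/L.
DO = 10.2 − 6.725 = 3.475 mg/L.

DO ≈ 3.47 mg/L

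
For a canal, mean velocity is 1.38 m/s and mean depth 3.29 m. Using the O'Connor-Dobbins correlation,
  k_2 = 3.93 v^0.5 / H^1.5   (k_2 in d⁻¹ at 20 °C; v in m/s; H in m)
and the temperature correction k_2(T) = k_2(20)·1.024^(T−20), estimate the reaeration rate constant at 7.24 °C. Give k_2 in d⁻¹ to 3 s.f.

k_2(20) = 3.93 × 1.38^0.5 / 3.29^1.5 = 3.93 × 1.175 / 5.968 = 0.7736 d⁻¹.
k_2(7.24) = 0.7736 × 1.024^(7.24−20) = 0.7736 × 0.7389 = 0.5716 d⁻¹.

k_2 ≈ 0.572 d⁻¹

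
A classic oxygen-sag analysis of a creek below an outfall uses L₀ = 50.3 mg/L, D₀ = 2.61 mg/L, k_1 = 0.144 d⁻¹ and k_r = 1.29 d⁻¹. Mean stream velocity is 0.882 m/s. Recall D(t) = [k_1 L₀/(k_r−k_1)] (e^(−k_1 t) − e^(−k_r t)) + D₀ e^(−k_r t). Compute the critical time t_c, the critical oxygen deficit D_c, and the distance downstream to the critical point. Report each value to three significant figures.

t_c ≈ 1.45 d; D_c ≈ 4.56 mg/L; x_c ≈ 110 km

t_c = [1/(k_r−k_1)] ln[(k_r/k_1)(1 − D₀(k_r−k_1)/(k_1 L₀))]
= [1/(1.29−0.144)] ln[(1.29/0.144)(1 − 2.61×1.146/(0.144×50.3))]
= (1/1.146) ln[8.958 × 0.5871] = 0.8726 × ln(5.259) = 0.8726 × 1.660 = 1.448 d.
L(t_c) = L₀ e^(−k_1 t_c) = 50.3 × 0.8117 = 40.83 mg/L, and at the critical point k_r D_c = k_1 L, so D_c = (0.144/1.29) × 40.83 = 4.558 mg/L.
x_c = v t_c = 0.882 m/s × 1.448 d × 86400 s/d = 110400 m ≈ 110 km.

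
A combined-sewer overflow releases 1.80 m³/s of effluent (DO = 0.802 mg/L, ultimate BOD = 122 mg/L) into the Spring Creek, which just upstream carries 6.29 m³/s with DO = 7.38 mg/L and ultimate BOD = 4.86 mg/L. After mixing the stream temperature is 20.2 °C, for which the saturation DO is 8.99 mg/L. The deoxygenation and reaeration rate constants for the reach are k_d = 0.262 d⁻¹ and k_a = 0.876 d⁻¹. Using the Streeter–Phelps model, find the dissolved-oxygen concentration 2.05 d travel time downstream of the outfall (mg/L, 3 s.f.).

Mixed DO = (6.29×7.38 + 1.80×0.802)/(6.29+1.80) = 47.86/8.090 = 5.916 mg/L.
Mixed L₀ = (6.29×4.86 + 1.80×122)/(8.090) = 250.2/8.090 = 30.92 mg/L.
Initial deficit D₀ = C_s − DO₀ = 8.99 − 5.916 = 3.074 mg/L.
D(2.05) = [0.262×30.92/(0.876−0.262)](e^(−0.262×2.05) − e^(−0.876×2.05)) + 3.074 e^(−0.876×2.05)
= 13.20 × (0.5844 − 0.1660) + 3.074 × 0.1660 = 6.032 mg/L.
DO = 8.99 − 6.032 = 2.958 mg/L.

DO ≈ 2.96 mg/L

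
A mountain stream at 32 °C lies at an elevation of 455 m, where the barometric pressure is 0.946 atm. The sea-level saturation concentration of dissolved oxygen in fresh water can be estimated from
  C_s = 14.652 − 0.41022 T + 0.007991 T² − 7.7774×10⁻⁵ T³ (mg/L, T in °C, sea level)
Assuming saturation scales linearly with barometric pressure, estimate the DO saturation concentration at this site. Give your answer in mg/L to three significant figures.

At sea level: C_s = 14.652 − 0.41022×32 + 0.007991×32² − 7.7774×10⁻⁵×32³ = 7.159 mg/L.
Pressure correction: C_s' = 7.159 × 0.946 = 6.773 mg/L.

C_s ≈ 6.77 mg/L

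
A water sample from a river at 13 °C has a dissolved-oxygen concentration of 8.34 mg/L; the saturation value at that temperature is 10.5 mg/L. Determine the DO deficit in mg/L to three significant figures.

D ≈ 2.16 mg/L

D = C_s − C = 10.5 − 8.34 = 2.16 mg/L.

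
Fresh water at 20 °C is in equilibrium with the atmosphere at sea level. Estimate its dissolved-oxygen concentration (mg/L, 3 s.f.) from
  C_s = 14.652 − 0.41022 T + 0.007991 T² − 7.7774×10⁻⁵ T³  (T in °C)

C_s = 14.652 − 0.41022×20 + 0.007991×20² − 7.7774×10⁻⁵×20³ = 9.022 mg/L.

C_s ≈ 9.02 mg/L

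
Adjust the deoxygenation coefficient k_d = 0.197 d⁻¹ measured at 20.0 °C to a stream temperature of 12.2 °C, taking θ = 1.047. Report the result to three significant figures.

k_d(T₂) = k_d(T₁) · θ^(T₂−T₁) = 0.197 × 1.047^(12.2−20.0)
= 0.197 × 1.047^-7.80 = 0.197 × 0.6989 = 0.1377 d⁻¹.

k_d ≈ 0.138 d⁻¹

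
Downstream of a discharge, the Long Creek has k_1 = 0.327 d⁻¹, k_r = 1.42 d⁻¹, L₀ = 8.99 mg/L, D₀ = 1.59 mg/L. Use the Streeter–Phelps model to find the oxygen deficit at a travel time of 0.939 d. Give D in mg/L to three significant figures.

k_1 L₀/(k_r−k_1) = 0.327×8.99/(1.42−0.327) = 2.940/1.093 = 2.690 mg/L.
e^(−k_1 t) = e^(−0.327×0.9390) = 0.7356; e^(−k_r t) = e^(−1.42×0.9390) = 0.2636.
D = 2.690 × (0.7356 − 0.2636) + 1.59 × 0.2636 = 1.270 + 0.4191 = 1.689 mg/L.

D ≈ 1.69 mg/L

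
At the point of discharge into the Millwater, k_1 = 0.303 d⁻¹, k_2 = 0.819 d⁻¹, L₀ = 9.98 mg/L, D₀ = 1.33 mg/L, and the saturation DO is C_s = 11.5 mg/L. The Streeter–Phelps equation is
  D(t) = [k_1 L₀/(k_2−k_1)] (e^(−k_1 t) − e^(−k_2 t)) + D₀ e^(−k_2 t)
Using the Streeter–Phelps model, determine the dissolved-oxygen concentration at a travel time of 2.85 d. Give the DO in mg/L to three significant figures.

DO ≈ 9.47 mg/L

k_1 L₀/(k_2−k_1) = 0.303×9.98/(0.819−0.303) = 3.024/0.5160 = 5.860 mg/L.
e^(−k_1 t) = e^(−0.303×2.850) = 0.4217; e^(−k_2 t) = e^(−0.819×2.850) = 0.09689.
D = 5.860 × (0.4217 − 0.09689) + 1.33 × 0.09689 = 1.903 + 0.1289 = 2.032 mg/L.
DO = C_s − D = 11.5 − 2.032 = 9.468 mg/L.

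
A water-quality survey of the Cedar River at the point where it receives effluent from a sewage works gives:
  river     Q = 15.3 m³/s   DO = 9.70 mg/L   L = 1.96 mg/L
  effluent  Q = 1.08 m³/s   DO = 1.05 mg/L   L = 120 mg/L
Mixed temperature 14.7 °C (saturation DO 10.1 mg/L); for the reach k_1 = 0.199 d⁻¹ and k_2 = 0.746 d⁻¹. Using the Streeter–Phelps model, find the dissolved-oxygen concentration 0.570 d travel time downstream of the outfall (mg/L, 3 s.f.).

DO ≈ 8.62 mg/L

Mixed DO = (15.3×9.70 + 1.08×1.05)/(15.3+1.08) = 149.5/16.38 = 9.130 mg/L.
Mixed L₀ = (15.3×1.96 + 1.08×120)/(16.38) = 159.6/16.38 = 9.743 mg/L.
Initial deficit D₀ = C_s − DO₀ = 10.1 − 9.130 = 0.9703 mg/L.
D(0.570) = [0.199×9.743/(0.746−0.199)](e^(−0.199×0.570) − e^(−0.746×0.570)) + 0.9703 e^(−0.746×0.570)
= 3.544 × (0.8928 − 0.6536) + 0.9703 × 0.6536 = 1.482 mg/L.
DO = 10.1 − 1.482 = 8.618 mg/L.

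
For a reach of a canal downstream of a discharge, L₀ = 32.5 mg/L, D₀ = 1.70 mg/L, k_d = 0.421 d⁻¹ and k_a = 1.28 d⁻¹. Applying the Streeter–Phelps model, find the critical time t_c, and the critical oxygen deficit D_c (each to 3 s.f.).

t_c ≈ 1.16 d; D_c ≈ 6.55 mg/L

At the critical point dD/dt = 0, so k_d L₀ e^(−k_d t) = k_a D. Substituting D(t) from the Streeter–Phelps equation and solving for t gives
t_c = ln[(k_a/k_d)(1 − D₀(k_a−k_d)/(k_d L₀))] / (k_a−k_d).
Here k_a−k_d = 0.8590 d⁻¹ and 1 − D₀(k_a−k_d)/(k_d L₀) = 1 − 1.70×0.8590/(0.421×32.5) = 0.8933, so
t_c = ln(3.040 × 0.8933) / 0.8590 = 0.9991 / 0.8590 = 1.163 d.
L(t_c) = L₀ e^(−k_d t_c) = 32.5 × 0.6128 = 19.92 mg/L, and at the critical point k_a D_c = k_d L, so D_c = (0.421/1.28) × 19.92 = 6.551 mg/L.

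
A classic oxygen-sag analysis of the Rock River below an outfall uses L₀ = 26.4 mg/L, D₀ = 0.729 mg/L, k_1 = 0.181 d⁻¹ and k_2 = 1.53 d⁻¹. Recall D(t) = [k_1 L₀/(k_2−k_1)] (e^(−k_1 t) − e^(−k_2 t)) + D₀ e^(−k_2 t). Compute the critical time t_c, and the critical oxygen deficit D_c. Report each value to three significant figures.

At the critical point dD/dt = 0, so k_1 L₀ e^(−k_1 t) = k_2 D. Substituting D(t) from the Streeter–Phelps equation and solving for t gives
t_c = ln[(k_2/k_1)(1 − D₀(k_2−k_1)/(k_1 L₀))] / (k_2−k_1).
Here k_2−k_1 = 1.349 d⁻¹ and 1 − D₀(k_2−k_1)/(k_1 L₀) = 1 − 0.729×1.349/(0.181×26.4) = 0.7942, so
t_c = ln(8.453 × 0.7942) / 1.349 = 1.904 / 1.349 = 1.411 d.
D_c = (k_1/k_2) L₀ e^(−k_1 t_c) = (0.181/1.53) × 26.4 × e^(−0.181×1.411) = 0.1183 × 26.4 × 0.7745 = 2.419 mg/L.

t_c ≈ 1.41 d; D_c ≈ 2.42 mg/L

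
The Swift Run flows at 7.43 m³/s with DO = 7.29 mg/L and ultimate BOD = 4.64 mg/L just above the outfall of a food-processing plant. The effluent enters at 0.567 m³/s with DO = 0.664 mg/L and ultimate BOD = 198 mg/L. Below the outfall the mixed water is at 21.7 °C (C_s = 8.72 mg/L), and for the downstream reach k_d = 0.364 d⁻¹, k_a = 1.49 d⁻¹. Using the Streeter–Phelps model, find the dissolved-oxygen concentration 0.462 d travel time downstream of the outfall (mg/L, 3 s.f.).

DO ≈ 5.73 mg/L

Mixed DO = (7.43×7.29 + 0.567×0.664)/(7.43+0.567) = 54.54/7.997 = 6.820 mg/L.
Mixed L₀ = (7.43×4.64 + 0.567×198)/(7.997) = 146.7/7.997 = 18.35 mg/L.
Initial deficit D₀ = C_s − DO₀ = 8.72 − 6.820 = 1.900 mg/L.
D(0.462) = [0.364×18.35/(1.49−0.364)](e^(−0.364×0.462) − e^(−1.49×0.462)) + 1.900 e^(−1.49×0.462)
= 5.932 × (0.8452 − 0.5024) + 1.900 × 0.5024 = 2.988 mg/L.
DO = 8.72 − 2.988 = 5.732 mg/L.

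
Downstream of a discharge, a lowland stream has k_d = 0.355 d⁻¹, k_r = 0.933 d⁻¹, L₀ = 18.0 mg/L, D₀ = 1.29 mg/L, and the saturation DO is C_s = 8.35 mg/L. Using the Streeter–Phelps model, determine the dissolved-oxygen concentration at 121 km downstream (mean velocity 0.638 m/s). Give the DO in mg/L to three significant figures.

DO ≈ 4.54 mg/L

Travel time t = x/v = 121 km / (0.638 m/s) = 121000 m / 0.638 m/s = 189700 s = 2.195 d.
k_d L₀/(k_r−k_d) = 0.355×18.0/(0.933−0.355) = 6.390/0.5780 = 11.06 mg/L.
e^(−k_d t) = e^(−0.355×2.195) = 0.4587; e^(−k_r t) = e^(−0.933×2.195) = 0.1290.
D = 11.06 × (0.4587 − 0.1290) + 1.29 × 0.1290 = 3.646 + 0.1664 = 3.812 mg/L.
DO = C_s − D = 8.35 − 3.812 = 4.538 mg/L.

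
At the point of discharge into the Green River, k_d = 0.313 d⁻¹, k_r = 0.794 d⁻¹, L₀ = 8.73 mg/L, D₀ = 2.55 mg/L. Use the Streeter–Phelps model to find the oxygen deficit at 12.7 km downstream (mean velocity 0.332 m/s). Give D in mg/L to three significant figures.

Travel time t = x/v = 12.7 km / (0.332 m/s) = 12700 m / 0.332 m/s = 38250 s = 0.4427 d.
k_d L₀/(k_r−k_d) = 0.313×8.73/(0.794−0.313) = 2.732/0.4810 = 5.681 mg/L.
e^(−k_d t) = e^(−0.313×0.4427) = 0.8706; e^(−k_r t) = e^(−0.794×0.4427) = 0.7036.
D = 5.681 × (0.8706 − 0.7036) + 2.55 × 0.7036 = 0.9486 + 1.794 = 2.743 mg/L.

D ≈ 2.74 mg/L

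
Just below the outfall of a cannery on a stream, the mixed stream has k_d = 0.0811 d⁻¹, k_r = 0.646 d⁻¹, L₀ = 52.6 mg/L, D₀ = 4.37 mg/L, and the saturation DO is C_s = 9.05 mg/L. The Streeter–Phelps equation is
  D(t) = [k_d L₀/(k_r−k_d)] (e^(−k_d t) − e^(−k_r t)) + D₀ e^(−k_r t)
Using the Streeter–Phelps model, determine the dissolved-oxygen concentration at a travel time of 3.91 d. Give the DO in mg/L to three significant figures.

DO ≈ 3.81 mg/L

k_d L₀/(k_r−k_d) = 0.0811×52.6/(0.646−0.0811) = 4.266/0.5649 = 7.552 mg/L.
e^(−k_d t) = e^(−0.0811×3.910) = 0.7283; e^(−k_r t) = e^(−0.646×3.910) = 0.07999.
D = 7.552 × (0.7283 − 0.07999) + 4.37 × 0.07999 = 4.895 + 0.3496 = 5.245 mg/L.
DO = C_s − D = 9.05 − 5.245 = 3.805 mg/L.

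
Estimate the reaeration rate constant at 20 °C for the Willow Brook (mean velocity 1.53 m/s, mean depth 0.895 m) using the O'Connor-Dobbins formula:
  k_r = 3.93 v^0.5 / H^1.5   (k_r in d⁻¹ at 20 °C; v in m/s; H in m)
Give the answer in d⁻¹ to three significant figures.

k_r = 3.93 × 1.53^0.5 / 0.895^1.5 = 3.93 × 1.237 / 0.8467 = 5.741 d⁻¹.

k_r ≈ 5.74 d⁻¹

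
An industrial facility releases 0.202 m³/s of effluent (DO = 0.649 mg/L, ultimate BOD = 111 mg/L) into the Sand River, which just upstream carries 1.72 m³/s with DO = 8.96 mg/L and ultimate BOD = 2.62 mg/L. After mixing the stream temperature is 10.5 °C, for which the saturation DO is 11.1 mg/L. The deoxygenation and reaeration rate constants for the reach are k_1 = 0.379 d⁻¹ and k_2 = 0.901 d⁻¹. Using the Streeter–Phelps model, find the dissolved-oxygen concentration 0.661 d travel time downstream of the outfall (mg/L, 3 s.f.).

DO ≈ 7.13 mg/L

Mixed DO = (1.72×8.96 + 0.202×0.649)/(1.72+0.202) = 15.54/1.922 = 8.087 mg/L.
Mixed L₀ = (1.72×2.62 + 0.202×111)/(1.922) = 26.93/1.922 = 14.01 mg/L.
Initial deficit D₀ = C_s − DO₀ = 11.1 − 8.087 = 3.013 mg/L.
D(0.661) = [0.379×14.01/(0.901−0.379)](e^(−0.379×0.661) − e^(−0.901×0.661)) + 3.013 e^(−0.901×0.661)
= 10.17 × (0.7784 − 0.5513) + 3.013 × 0.5513 = 3.972 mg/L.
DO = 11.1 − 3.972 = 7.128 mg/L.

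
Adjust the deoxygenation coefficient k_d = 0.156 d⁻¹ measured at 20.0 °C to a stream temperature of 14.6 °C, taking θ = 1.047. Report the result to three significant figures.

k_d ≈ 0.122 d⁻¹

k_d(T₂) = k_d(T₁) · θ^(T₂−T₁) = 0.156 × 1.047^(14.6−20.0)
= 0.156 × 1.047^-5.40 = 0.156 × 0.7803 = 0.1217 d⁻¹.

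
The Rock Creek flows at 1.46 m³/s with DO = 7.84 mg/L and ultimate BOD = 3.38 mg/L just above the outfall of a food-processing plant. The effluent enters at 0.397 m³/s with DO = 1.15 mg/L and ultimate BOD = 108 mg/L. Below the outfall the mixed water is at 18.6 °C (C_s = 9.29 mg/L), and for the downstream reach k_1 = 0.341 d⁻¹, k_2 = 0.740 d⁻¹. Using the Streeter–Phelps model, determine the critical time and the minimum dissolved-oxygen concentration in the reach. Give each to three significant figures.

t_c ≈ 1.59 d; minimum DO ≈ 2.39 mg/L

Mixed DO = (1.46×7.84 + 0.397×1.15)/(1.46+0.397) = 11.90/1.857 = 6.410 mg/L.
Mixed L₀ = (1.46×3.38 + 0.397×108)/(1.857) = 47.81/1.857 = 25.75 mg/L.
Initial deficit D₀ = C_s − DO₀ = 9.29 − 6.410 = 2.880 mg/L.
t_c = (1/0.3990) ln[(0.740/0.341)(1 − 2.880×0.3990/(0.341×25.75))] = 2.506 × ln(1.886) = 1.590 d.
D_c = (0.341/0.740) × 25.75 × e^(−0.341×1.590) = 0.4608 × 25.75 × 0.5814 = 6.898 mg/L.
Minimum DO = 9.29 − 6.898 = 2.392 mg/L.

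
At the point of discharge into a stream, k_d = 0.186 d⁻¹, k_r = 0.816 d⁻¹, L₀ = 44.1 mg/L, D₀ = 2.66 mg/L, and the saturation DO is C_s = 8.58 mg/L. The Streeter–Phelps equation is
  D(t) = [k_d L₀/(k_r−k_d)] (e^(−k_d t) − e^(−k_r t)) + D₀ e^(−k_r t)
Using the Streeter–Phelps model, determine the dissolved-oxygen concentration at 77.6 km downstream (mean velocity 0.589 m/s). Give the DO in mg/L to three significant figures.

Travel time t = x/v = 77.6 km / (0.589 m/s) = 77600 m / 0.589 m/s = 131700 s = 1.525 d.
k_d L₀/(k_r−k_d) = 0.186×44.1/(0.816−0.186) = 8.203/0.6300 = 13.02 mg/L.
e^(−k_d t) = e^(−0.186×1.525) = 0.7530; e^(−k_r t) = e^(−0.816×1.525) = 0.2881.
D = 13.02 × (0.7530 − 0.2881) + 2.66 × 0.2881 = 6.053 + 0.7665 = 6.820 mg/L.
DO = C_s − D = 8.58 − 6.820 = 1.760 mg/L.

DO ≈ 1.76 mg/L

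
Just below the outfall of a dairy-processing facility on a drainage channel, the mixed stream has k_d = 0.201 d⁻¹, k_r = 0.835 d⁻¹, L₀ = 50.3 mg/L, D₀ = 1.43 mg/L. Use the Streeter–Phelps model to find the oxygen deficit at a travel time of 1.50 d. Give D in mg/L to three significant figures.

k_d L₀/(k_r−k_d) = 0.201×50.3/(0.835−0.201) = 10.11/0.6340 = 15.95 mg/L.
e^(−k_d t) = e^(−0.201×1.500) = 0.7397; e^(−k_r t) = e^(−0.835×1.500) = 0.2858.
D = 15.95 × (0.7397 − 0.2858) + 1.43 × 0.2858 = 7.239 + 0.4087 = 7.647 mg/L.

D ≈ 7.65 mg/L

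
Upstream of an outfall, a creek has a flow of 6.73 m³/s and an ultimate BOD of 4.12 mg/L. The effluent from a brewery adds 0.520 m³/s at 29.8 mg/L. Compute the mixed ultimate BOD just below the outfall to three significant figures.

5.96 mg/L

Flow-weighted mixing: C = (Q_r C_r + Q_w C_w)/(Q_r + Q_w)
= (6.73×4.12 + 0.520×29.8)/(6.73 + 0.520) = 43.22/7.250 = 5.962 mg/L.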